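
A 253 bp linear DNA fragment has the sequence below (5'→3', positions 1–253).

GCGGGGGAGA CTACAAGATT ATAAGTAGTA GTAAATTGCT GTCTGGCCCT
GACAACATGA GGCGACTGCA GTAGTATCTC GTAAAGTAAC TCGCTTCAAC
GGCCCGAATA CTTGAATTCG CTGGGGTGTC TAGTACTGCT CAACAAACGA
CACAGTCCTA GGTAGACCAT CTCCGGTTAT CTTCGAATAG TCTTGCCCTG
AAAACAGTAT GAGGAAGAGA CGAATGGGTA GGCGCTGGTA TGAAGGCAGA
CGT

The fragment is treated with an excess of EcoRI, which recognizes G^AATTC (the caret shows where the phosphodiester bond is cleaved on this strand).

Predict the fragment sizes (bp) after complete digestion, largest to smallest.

The EcoRI site (GAATTC) starts at position 114.
EcoRI cuts after the first base of each site, so after position 114.
Linear molecule, 1 cut → 2 fragments:
  1–114 → 114 bp
  115–253 → 139 bp
Sorted largest to smallest: 139, 114 bp.

139, 114 bp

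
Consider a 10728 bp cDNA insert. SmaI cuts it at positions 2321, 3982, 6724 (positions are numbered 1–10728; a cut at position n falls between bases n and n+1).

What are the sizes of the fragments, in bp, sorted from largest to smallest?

4004, 2742, 2321, 1661 bp

Linear molecule, 3 cuts → 4 fragments:
  2321 − 0 = 2321 bp
  3982 − 2321 = 1661 bp
  6724 − 3982 = 2742 bp
  10728 − 6724 = 4004 bp
Sorted largest to smallest: 4004, 2742, 2321, 1661 bp.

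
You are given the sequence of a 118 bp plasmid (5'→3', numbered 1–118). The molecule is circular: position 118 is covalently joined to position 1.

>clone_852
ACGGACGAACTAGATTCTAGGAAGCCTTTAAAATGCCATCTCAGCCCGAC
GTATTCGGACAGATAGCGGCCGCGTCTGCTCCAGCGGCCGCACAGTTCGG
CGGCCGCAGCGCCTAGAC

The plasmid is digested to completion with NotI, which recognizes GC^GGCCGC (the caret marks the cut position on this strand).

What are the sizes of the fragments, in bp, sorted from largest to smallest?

84, 18, 16 bp

NotI sites (GCGGCCGC) start at positions 66, 84, 100.
NotI cuts after base 2 of each site, so after positions 67, 85, 101.
Circular molecule, 3 cuts → 3 fragments:
  68–85 → 18 bp
  86–101 → 16 bp
  102–118 then 1–67 → 17 + 67 = 84 bp
Sorted largest to smallest: 84, 18, 16 bp.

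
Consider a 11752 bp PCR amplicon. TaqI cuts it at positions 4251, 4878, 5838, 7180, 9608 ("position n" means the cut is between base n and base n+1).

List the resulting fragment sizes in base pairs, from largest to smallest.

4251, 2428, 2144, 1342, 960, 627 bp

Linear molecule, 5 cuts → 6 fragments:
  4251 − 0 = 4251 bp
  4878 − 4251 = 627 bp
  5838 − 4878 = 960 bp
  7180 − 5838 = 1342 bp
  9608 − 7180 = 2428 bp
  11752 − 9608 = 2144 bp
Sorted largest to smallest: 4251, 2428, 2144, 1342, 960, 627 bp.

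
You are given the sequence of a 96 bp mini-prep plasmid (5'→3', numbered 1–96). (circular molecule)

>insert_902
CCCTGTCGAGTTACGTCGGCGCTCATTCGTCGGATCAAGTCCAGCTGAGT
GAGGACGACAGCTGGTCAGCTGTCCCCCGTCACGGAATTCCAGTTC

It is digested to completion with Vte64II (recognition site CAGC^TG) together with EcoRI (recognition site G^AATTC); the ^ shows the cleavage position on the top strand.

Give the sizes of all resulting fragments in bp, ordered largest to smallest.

56, 17, 15, 8 bp

Vte64II sites (CAGCTG) start at positions 42, 59, 67.
Vte64II cuts after base 4 of each site, so after positions 45, 62, 70.
The EcoRI site (GAATTC) starts at position 85.
EcoRI cuts after the first base of each site, so after position 85.
Combined cut positions: 45, 62, 70, 85.
Circular molecule, 4 cuts → 4 fragments:
  46–62 → 17 bp
  63–70 → 8 bp
  71–85 → 15 bp
  86–96 then 1–45 → 11 + 45 = 56 bp
Sorted largest to smallest: 56, 17, 15, 8 bp.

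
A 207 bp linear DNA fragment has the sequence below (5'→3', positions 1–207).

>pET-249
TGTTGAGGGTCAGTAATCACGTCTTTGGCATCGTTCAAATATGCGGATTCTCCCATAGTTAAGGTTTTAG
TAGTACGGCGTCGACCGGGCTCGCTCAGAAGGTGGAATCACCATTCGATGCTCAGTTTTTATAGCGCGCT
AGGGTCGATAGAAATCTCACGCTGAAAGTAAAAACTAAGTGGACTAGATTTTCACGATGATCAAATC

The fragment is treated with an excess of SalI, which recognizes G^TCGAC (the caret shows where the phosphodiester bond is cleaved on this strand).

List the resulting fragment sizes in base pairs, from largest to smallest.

127, 80 bp

The SalI site (GTCGAC) starts at position 80.
SalI cuts after the first base of each site, so after position 80.
Linear molecule, 1 cut → 2 fragments:
  1–80 → 80 bp
  81–207 → 127 bp
Sorted largest to smallest: 127, 80 bp.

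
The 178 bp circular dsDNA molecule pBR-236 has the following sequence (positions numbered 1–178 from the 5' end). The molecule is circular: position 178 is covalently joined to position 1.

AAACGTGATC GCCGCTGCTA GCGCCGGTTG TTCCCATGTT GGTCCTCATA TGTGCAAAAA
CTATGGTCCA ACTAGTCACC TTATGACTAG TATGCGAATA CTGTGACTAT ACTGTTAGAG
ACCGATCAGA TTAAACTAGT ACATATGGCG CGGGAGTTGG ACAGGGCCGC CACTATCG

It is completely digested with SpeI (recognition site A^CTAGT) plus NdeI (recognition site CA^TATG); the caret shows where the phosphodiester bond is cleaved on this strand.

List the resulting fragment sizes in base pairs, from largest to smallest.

83, 49, 23, 15, 8 bp

SpeI sites (ACTAGT) start at positions 71, 86, 135.
SpeI cuts after the first base of each site, so after positions 71, 86, 135.
NdeI sites (CATATG) start at positions 47, 142.
NdeI cuts after base 2 of each site, so after positions 48, 143.
Combined cut positions: 48, 71, 86, 135, 143.
Circular molecule, 5 cuts → 5 fragments:
  49–71 → 23 bp
  72–86 → 15 bp
  87–135 → 49 bp
  136–143 → 8 bp
  144–178 then 1–48 → 35 + 48 = 83 bp
Sorted largest to smallest: 83, 49, 23, 15, 8 bp.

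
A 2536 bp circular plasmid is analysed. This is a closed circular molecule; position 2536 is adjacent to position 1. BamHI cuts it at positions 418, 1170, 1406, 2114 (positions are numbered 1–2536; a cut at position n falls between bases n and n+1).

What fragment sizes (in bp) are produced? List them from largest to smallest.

840, 752, 708, 236 bp

Circular molecule, 4 cuts → 4 fragments:
  1170 − 418 = 752 bp
  1406 − 1170 = 236 bp
  2114 − 1406 = 708 bp
  wrap: 2536 − 2114 + 418 = 840 bp
Sorted largest to smallest: 840, 752, 708, 236 bp.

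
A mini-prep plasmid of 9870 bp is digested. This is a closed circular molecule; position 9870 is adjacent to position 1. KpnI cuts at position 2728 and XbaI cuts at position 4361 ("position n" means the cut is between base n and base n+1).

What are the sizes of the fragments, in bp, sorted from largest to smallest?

8237, 1633 bp

Combined cut positions (sorted): 2728, 4361.
Circular molecule, 2 cuts → 2 fragments:
  4361 − 2728 = 1633 bp
  wrap: 9870 − 4361 + 2728 = 8237 bp
Sorted largest to smallest: 8237, 1633 bp.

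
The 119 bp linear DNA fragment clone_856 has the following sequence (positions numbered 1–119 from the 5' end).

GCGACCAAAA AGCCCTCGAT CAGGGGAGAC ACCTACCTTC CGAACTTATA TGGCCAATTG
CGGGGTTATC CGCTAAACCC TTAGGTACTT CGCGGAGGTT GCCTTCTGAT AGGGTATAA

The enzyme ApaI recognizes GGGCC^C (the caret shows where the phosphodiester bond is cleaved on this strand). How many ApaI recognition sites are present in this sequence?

No occurrence of GGGCCC is present in the sequence.
ApaI does not cut: 0 sites.

0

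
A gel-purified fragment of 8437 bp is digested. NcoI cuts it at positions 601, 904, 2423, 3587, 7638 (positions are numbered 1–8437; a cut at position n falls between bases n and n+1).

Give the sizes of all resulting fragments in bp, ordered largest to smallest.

4051, 1519, 1164, 799, 601, 303 bp

Linear molecule, 5 cuts → 6 fragments:
  601 − 0 = 601 bp
  904 − 601 = 303 bp
  2423 − 904 = 1519 bp
  3587 − 2423 = 1164 bp
  7638 − 3587 = 4051 bp
  8437 − 7638 = 799 bp
Sorted largest to smallest: 4051, 1519, 1164, 799, 601, 303 bp.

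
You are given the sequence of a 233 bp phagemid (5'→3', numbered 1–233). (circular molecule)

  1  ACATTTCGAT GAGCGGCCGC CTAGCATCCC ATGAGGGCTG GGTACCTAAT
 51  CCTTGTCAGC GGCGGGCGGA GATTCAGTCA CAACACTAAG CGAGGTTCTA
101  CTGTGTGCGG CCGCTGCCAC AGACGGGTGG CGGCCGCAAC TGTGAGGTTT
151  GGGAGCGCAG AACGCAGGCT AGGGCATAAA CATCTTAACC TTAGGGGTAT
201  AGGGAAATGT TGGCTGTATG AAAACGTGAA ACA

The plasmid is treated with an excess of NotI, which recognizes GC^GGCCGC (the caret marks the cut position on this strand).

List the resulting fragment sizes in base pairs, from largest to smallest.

116, 94, 23 bp

NotI sites (GCGGCCGC) start at positions 13, 107, 130.
NotI cuts after base 2 of each site, so after positions 14, 108, 131.
Circular molecule, 3 cuts → 3 fragments:
  15–108 → 94 bp
  109–131 → 23 bp
  132–233 then 1–14 → 102 + 14 = 116 bp
Sorted largest to smallest: 116, 94, 23 bp.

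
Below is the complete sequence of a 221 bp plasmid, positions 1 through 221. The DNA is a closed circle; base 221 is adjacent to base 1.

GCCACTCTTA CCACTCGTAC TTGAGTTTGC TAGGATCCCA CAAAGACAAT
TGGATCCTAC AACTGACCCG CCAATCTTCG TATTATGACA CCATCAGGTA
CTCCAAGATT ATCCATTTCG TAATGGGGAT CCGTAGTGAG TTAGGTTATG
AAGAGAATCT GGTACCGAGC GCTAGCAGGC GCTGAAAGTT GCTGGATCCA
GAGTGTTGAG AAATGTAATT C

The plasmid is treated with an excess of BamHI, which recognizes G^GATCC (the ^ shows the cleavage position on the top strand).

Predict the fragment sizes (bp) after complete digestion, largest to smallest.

75, 67, 60, 19 bp

BamHI sites (GGATCC) start at positions 33, 52, 127, 194.
BamHI cuts after the first base of each site, so after positions 33, 52, 127, 194.
Circular molecule, 4 cuts → 4 fragments:
  34–52 → 19 bp
  53–127 → 75 bp
  128–194 → 67 bp
  195–221 then 1–33 → 27 + 33 = 60 bp
Sorted largest to smallest: 75, 67, 60, 19 bp.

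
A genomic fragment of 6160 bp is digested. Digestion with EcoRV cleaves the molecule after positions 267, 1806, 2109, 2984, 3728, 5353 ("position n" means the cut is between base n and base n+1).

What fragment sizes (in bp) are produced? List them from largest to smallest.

Linear molecule, 6 cuts → 7 fragments:
  267 − 0 = 267 bp
  1806 − 267 = 1539 bp
  2109 − 1806 = 303 bp
  2984 − 2109 = 875 bp
  3728 − 2984 = 744 bp
  5353 − 3728 = 1625 bp
  6160 − 5353 = 807 bp
Sorted largest to smallest: 1625, 1539, 875, 807, 744, 303, 267 bp.

1625, 1539, 875, 807, 744, 303, 267 bp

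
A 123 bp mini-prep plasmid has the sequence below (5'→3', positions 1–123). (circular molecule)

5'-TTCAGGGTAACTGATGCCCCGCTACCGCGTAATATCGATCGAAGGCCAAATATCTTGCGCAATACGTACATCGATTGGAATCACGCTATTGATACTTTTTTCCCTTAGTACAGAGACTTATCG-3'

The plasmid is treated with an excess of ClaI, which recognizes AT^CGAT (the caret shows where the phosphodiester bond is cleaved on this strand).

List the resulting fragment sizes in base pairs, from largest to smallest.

ClaI sites (ATCGAT) start at positions 34, 70.
ClaI cuts after base 2 of each site, so after positions 35, 71.
Circular molecule, 2 cuts → 2 fragments:
  36–71 → 36 bp
  72–123 then 1–35 → 52 + 35 = 87 bp
Sorted largest to smallest: 87, 36 bp.

87, 36 bp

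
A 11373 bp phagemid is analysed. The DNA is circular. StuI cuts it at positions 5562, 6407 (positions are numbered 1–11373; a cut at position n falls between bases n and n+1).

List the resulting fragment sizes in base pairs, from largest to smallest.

Circular molecule, 2 cuts → 2 fragments:
  6407 − 5562 = 845 bp
  wrap: 11373 − 6407 + 5562 = 10528 bp
Sorted largest to smallest: 10528, 845 bp.

10528, 845 bp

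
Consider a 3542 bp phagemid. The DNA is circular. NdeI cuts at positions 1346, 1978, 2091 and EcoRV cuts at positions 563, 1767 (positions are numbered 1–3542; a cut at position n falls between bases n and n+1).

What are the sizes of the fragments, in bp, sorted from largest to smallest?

2014, 783, 421, 211, 113 bp

Combined cut positions (sorted): 563, 1346, 1767, 1978, 2091.
Circular molecule, 5 cuts → 5 fragments:
  1346 − 563 = 783 bp
  1767 − 1346 = 421 bp
  1978 − 1767 = 211 bp
  2091 − 1978 = 113 bp
  wrap: 3542 − 2091 + 563 = 2014 bp
Sorted largest to smallest: 2014, 783, 421, 211, 113 bp.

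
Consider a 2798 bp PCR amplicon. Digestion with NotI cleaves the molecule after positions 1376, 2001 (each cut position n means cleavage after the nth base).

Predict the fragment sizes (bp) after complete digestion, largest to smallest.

1376, 797, 625 bp

Linear molecule, 2 cuts → 3 fragments:
  1376 − 0 = 1376 bp
  2001 − 1376 = 625 bp
  2798 − 2001 = 797 bp
Sorted largest to smallest: 1376, 797, 625 bp.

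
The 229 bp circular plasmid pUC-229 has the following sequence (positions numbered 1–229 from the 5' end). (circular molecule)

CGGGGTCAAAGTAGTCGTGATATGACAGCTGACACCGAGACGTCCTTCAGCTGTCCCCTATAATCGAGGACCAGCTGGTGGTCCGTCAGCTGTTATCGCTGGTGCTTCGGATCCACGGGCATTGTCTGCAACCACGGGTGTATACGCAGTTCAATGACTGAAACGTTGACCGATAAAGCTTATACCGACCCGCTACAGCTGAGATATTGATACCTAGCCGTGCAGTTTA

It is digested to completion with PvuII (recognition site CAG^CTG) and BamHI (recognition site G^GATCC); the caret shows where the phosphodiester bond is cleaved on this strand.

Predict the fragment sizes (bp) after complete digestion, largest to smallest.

PvuII sites (CAGCTG) start at positions 26, 48, 72, 87, 196.
PvuII cuts after base 3 of each site, so after positions 28, 50, 74, 89, 198.
The BamHI site (GGATCC) starts at position 109.
BamHI cuts after the first base of each site, so after position 109.
Combined cut positions: 28, 50, 74, 89, 109, 198.
Circular molecule, 6 cuts → 6 fragments:
  29–50 → 22 bp
  51–74 → 24 bp
  75–89 → 15 bp
  90–109 → 20 bp
  110–198 → 89 bp
  199–229 then 1–28 → 31 + 28 = 59 bp
Sorted largest to smallest: 89, 59, 24, 22, 20, 15 bp.

89, 59, 24, 22, 20, 15 bp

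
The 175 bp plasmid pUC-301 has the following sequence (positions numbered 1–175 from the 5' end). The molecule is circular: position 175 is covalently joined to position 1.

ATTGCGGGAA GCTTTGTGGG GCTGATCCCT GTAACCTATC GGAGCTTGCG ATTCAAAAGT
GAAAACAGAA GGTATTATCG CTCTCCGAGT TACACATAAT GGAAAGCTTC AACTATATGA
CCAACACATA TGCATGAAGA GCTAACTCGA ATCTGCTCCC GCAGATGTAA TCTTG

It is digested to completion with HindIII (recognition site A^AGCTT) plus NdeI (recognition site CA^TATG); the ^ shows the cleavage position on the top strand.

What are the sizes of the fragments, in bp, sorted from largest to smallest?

HindIII sites (AAGCTT) start at positions 9, 104.
HindIII cuts after the first base of each site, so after positions 9, 104.
The NdeI site (CATATG) starts at position 127.
NdeI cuts after base 2 of each site, so after position 128.
Combined cut positions: 9, 104, 128.
Circular molecule, 3 cuts → 3 fragments:
  10–104 → 95 bp
  105–128 → 24 bp
  129–175 then 1–9 → 47 + 9 = 56 bp
Sorted largest to smallest: 95, 56, 24 bp.

95, 56, 24 bp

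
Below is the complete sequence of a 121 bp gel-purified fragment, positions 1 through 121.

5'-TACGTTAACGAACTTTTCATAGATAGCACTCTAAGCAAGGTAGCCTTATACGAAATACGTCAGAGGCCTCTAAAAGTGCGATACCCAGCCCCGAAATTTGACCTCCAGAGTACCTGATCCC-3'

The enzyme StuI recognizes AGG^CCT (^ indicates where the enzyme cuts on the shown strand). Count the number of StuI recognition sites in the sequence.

1

AGGCCT occurs starting at position 64.
StuI cuts at 1 site.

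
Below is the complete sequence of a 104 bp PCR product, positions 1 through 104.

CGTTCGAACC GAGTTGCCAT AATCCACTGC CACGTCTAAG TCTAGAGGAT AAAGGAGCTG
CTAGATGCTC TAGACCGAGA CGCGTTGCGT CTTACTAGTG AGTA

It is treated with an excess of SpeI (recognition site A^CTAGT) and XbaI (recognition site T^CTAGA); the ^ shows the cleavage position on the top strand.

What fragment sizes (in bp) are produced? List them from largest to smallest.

41, 28, 25, 10 bp

The SpeI site (ACTAGT) starts at position 94.
SpeI cuts after the first base of each site, so after position 94.
XbaI sites (TCTAGA) start at positions 41, 69.
XbaI cuts after the first base of each site, so after positions 41, 69.
Combined cut positions: 41, 69, 94.
Linear molecule, 3 cuts → 4 fragments:
  1–41 → 41 bp
  42–69 → 28 bp
  70–94 → 25 bp
  95–104 → 10 bp
Sorted largest to smallest: 41, 28, 25, 10 bp.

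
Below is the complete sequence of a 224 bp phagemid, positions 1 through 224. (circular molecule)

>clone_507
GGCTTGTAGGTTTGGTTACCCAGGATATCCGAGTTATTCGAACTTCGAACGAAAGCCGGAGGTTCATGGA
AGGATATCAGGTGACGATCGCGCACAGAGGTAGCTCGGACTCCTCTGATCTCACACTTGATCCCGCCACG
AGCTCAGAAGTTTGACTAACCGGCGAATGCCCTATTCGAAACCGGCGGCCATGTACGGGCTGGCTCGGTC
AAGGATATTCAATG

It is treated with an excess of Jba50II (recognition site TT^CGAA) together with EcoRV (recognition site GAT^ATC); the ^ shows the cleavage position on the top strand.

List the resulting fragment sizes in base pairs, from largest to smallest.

Jba50II sites (TTCGAA) start at positions 37, 44, 175.
Jba50II cuts after base 2 of each site, so after positions 38, 45, 176.
EcoRV sites (GATATC) start at positions 24, 73.
EcoRV cuts after base 3 of each site, so after positions 26, 75.
Combined cut positions: 26, 38, 45, 75, 176.
Circular molecule, 5 cuts → 5 fragments:
  27–38 → 12 bp
  39–45 → 7 bp
  46–75 → 30 bp
  76–176 → 101 bp
  177–224 then 1–26 → 48 + 26 = 74 bp
Sorted largest to smallest: 101, 74, 30, 12, 7 bp.

101, 74, 30, 12, 7 bp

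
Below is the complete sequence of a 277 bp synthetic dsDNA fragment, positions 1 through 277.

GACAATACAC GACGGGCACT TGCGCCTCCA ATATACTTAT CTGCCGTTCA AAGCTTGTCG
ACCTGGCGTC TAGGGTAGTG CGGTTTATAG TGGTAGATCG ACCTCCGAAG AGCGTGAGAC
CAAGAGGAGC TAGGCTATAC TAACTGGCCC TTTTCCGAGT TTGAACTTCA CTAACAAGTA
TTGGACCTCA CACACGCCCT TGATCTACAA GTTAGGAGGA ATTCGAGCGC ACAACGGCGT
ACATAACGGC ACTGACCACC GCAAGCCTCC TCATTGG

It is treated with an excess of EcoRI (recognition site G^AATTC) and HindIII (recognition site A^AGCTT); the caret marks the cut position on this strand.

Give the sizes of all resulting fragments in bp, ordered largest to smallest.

The EcoRI site (GAATTC) starts at position 219.
EcoRI cuts after the first base of each site, so after position 219.
The HindIII site (AAGCTT) starts at position 51.
HindIII cuts after the first base of each site, so after position 51.
Combined cut positions: 51, 219.
Linear molecule, 2 cuts → 3 fragments:
  1–51 → 51 bp
  52–219 → 168 bp
  220–277 → 58 bp
Sorted largest to smallest: 168, 58, 51 bp.

168, 58, 51 bp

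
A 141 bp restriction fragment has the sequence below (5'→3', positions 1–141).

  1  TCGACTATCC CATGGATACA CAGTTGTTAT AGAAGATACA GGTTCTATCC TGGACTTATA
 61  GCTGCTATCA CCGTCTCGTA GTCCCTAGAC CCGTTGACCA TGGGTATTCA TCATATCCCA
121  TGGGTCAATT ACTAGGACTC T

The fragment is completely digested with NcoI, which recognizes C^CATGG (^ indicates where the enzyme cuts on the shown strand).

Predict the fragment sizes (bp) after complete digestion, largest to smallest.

88, 23, 20, 10 bp

NcoI sites (CCATGG) start at positions 10, 98, 118.
NcoI cuts after the first base of each site, so after positions 10, 98, 118.
Linear molecule, 3 cuts → 4 fragments:
  1–10 → 10 bp
  11–98 → 88 bp
  99–118 → 20 bp
  119–141 → 23 bp
Sorted largest to smallest: 88, 23, 20, 10 bp.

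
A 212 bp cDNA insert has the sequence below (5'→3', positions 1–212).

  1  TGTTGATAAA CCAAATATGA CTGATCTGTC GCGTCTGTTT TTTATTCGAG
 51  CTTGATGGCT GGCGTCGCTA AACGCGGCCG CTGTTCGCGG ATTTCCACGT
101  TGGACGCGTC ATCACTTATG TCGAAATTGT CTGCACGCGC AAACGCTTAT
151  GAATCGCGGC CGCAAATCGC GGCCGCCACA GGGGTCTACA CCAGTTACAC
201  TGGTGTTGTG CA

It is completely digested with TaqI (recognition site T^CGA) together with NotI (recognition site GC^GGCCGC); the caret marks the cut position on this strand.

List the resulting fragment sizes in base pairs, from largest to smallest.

TaqI sites (TCGA) start at positions 46, 121.
TaqI cuts after the first base of each site, so after positions 46, 121.
NotI sites (GCGGCCGC) start at positions 74, 156, 169.
NotI cuts after base 2 of each site, so after positions 75, 157, 170.
Combined cut positions: 46, 75, 121, 157, 170.
Linear molecule, 5 cuts → 6 fragments:
  1–46 → 46 bp
  47–75 → 29 bp
  76–121 → 46 bp
  122–157 → 36 bp
  158–170 → 13 bp
  171–212 → 42 bp
Sorted largest to smallest: 46, 46, 42, 36, 29, 13 bp.

46, 46, 42, 36, 29, 13 bp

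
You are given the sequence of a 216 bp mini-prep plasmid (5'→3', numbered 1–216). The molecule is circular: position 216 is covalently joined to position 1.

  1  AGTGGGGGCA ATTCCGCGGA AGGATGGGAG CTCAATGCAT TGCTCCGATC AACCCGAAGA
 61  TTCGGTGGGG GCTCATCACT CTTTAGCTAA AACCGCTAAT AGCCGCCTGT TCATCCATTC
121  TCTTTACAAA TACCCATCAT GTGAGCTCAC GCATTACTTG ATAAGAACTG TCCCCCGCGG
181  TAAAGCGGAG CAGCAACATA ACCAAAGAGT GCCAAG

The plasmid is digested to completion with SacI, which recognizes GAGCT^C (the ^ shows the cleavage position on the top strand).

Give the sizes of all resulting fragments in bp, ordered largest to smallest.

115, 101 bp

SacI sites (GAGCTC) start at positions 28, 143.
SacI cuts after base 5 of each site (before the last base), so after positions 32, 147.
Circular molecule, 2 cuts → 2 fragments:
  33–147 → 115 bp
  148–216 then 1–32 → 69 + 32 = 101 bp
Sorted largest to smallest: 115, 101 bp.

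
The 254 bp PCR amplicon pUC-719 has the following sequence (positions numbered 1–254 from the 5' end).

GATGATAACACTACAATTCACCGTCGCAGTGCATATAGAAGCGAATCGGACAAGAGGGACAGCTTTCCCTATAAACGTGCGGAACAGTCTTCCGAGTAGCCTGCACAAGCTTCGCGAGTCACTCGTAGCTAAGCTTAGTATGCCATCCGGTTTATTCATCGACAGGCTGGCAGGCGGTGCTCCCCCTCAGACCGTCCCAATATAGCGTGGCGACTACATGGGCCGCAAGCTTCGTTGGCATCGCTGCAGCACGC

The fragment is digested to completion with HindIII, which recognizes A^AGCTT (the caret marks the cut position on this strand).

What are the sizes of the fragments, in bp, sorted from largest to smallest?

HindIII sites (AAGCTT) start at positions 107, 131, 227.
HindIII cuts after the first base of each site, so after positions 107, 131, 227.
Linear molecule, 3 cuts → 4 fragments:
  1–107 → 107 bp
  108–131 → 24 bp
  132–227 → 96 bp
  228–254 → 27 bp
Sorted largest to smallest: 107, 96, 27, 24 bp.

107, 96, 27, 24 bp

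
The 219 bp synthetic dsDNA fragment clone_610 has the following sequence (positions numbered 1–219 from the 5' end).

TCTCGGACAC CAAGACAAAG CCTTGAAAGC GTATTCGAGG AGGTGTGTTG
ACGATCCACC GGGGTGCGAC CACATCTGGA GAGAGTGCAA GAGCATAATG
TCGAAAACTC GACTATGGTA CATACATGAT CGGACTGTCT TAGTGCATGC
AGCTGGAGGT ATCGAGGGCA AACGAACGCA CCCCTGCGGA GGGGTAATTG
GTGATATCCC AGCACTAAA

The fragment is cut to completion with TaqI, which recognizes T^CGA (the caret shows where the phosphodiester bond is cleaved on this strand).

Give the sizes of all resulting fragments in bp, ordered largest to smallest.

66, 57, 53, 35, 8 bp

TaqI sites (TCGA) start at positions 35, 101, 109, 162.
TaqI cuts after the first base of each site, so after positions 35, 101, 109, 162.
Linear molecule, 4 cuts → 5 fragments:
  1–35 → 35 bp
  36–101 → 66 bp
  102–109 → 8 bp
  110–162 → 53 bp
  163–219 → 57 bp
Sorted largest to smallest: 66, 57, 53, 35, 8 bp.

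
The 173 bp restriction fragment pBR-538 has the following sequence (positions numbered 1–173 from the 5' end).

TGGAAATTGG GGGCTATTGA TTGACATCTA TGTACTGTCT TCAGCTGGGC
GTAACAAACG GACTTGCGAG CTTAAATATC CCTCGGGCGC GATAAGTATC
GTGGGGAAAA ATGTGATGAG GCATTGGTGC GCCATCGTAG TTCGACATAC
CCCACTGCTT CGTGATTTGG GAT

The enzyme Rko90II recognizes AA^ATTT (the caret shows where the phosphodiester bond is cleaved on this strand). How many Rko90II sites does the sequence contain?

0

No occurrence of AAATTT is present in the sequence.
Rko90II does not cut: 0 sites.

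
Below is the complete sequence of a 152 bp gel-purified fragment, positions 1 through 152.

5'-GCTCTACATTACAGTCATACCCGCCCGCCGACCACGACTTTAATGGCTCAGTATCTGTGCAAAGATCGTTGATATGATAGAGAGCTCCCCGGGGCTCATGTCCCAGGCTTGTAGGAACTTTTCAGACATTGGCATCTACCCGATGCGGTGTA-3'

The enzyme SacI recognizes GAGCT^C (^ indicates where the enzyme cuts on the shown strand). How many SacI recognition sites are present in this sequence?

GAGCTC occurs starting at position 82.
SacI cuts at 1 site.

1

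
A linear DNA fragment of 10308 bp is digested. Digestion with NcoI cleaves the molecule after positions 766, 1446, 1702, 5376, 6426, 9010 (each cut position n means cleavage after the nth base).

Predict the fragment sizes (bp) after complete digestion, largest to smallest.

3674, 2584, 1298, 1050, 766, 680, 256 bp

Linear molecule, 6 cuts → 7 fragments:
  766 − 0 = 766 bp
  1446 − 766 = 680 bp
  1702 − 1446 = 256 bp
  5376 − 1702 = 3674 bp
  6426 − 5376 = 1050 bp
  9010 − 6426 = 2584 bp
  10308 − 9010 = 1298 bp
Sorted largest to smallest: 3674, 2584, 1298, 1050, 766, 680, 256 bp.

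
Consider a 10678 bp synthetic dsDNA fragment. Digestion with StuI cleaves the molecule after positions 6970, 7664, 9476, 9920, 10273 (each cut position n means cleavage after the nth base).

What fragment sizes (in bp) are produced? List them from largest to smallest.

6970, 1812, 694, 444, 405, 353 bp

Linear molecule, 5 cuts → 6 fragments:
  6970 − 0 = 6970 bp
  7664 − 6970 = 694 bp
  9476 − 7664 = 1812 bp
  9920 − 9476 = 444 bp
  10273 − 9920 = 353 bp
  10678 − 10273 = 405 bp
Sorted largest to smallest: 6970, 1812, 694, 444, 405, 353 bp.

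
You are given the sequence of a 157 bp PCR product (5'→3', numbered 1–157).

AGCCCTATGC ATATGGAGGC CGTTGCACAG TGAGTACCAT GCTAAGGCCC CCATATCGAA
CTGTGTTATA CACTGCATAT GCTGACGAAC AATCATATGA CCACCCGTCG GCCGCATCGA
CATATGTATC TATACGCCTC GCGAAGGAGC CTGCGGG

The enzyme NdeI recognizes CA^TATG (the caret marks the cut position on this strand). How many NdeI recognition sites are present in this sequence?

CATATG occurs starting at positions 10, 76, 94, 121.
NdeI cuts at 4 sites.

4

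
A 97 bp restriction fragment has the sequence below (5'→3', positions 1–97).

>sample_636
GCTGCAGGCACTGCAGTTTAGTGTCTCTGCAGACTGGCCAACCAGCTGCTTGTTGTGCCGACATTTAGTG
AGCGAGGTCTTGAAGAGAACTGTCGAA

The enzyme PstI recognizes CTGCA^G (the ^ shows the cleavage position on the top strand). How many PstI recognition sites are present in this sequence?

CTGCAG occurs starting at positions 2, 11, 27.
PstI cuts at 3 sites.

3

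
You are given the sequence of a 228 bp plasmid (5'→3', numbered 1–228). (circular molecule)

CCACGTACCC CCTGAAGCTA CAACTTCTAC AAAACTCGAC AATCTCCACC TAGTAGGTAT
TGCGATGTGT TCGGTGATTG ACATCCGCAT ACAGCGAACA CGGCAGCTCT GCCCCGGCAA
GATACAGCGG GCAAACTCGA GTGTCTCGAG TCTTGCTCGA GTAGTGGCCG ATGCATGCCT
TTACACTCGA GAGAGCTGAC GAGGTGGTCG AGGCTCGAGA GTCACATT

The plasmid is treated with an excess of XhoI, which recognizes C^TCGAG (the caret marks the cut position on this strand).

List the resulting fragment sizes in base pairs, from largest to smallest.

150, 30, 28, 11, 9 bp

XhoI sites (CTCGAG) start at positions 136, 145, 156, 186, 214.
XhoI cuts after the first base of each site, so after positions 136, 145, 156, 186, 214.
Circular molecule, 5 cuts → 5 fragments:
  137–145 → 9 bp
  146–156 → 11 bp
  157–186 → 30 bp
  187–214 → 28 bp
  215–228 then 1–136 → 14 + 136 = 150 bp
Sorted largest to smallest: 150, 30, 28, 11, 9 bp.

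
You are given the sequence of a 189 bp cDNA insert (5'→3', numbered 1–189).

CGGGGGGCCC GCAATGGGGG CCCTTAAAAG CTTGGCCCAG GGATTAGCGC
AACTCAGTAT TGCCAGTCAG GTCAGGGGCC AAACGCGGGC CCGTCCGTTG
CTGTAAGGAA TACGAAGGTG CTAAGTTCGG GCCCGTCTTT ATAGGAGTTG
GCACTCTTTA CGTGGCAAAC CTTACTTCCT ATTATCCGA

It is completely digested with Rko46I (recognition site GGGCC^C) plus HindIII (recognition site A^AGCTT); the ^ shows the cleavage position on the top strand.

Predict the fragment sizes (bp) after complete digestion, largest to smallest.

63, 56, 42, 13, 9, 6 bp

Rko46I sites (GGGCCC) start at positions 5, 18, 87, 129.
Rko46I cuts after base 5 of each site (before the last base), so after positions 9, 22, 91, 133.
The HindIII site (AAGCTT) starts at position 28.
HindIII cuts after the first base of each site, so after position 28.
Combined cut positions: 9, 22, 28, 91, 133.
Linear molecule, 5 cuts → 6 fragments:
  1–9 → 9 bp
  10–22 → 13 bp
  23–28 → 6 bp
  29–91 → 63 bp
  92–133 → 42 bp
  134–189 → 56 bp
Sorted largest to smallest: 63, 56, 42, 13, 9, 6 bp.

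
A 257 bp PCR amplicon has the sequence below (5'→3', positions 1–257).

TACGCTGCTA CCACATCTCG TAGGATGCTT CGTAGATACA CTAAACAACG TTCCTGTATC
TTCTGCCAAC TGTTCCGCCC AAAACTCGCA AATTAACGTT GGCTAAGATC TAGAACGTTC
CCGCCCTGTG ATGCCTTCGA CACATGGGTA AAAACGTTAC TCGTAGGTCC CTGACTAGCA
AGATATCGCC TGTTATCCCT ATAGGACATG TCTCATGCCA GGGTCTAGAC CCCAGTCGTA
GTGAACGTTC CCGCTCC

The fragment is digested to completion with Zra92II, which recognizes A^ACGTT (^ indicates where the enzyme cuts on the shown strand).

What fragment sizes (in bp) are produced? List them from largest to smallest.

Zra92II sites (AACGTT) start at positions 47, 95, 114, 153, 244.
Zra92II cuts after the first base of each site, so after positions 47, 95, 114, 153, 244.
Linear molecule, 5 cuts → 6 fragments:
  1–47 → 47 bp
  48–95 → 48 bp
  96–114 → 19 bp
  115–153 → 39 bp
  154–244 → 91 bp
  245–257 → 13 bp
Sorted largest to smallest: 91, 48, 47, 39, 19, 13 bp.

91, 48, 47, 39, 19, 13 bp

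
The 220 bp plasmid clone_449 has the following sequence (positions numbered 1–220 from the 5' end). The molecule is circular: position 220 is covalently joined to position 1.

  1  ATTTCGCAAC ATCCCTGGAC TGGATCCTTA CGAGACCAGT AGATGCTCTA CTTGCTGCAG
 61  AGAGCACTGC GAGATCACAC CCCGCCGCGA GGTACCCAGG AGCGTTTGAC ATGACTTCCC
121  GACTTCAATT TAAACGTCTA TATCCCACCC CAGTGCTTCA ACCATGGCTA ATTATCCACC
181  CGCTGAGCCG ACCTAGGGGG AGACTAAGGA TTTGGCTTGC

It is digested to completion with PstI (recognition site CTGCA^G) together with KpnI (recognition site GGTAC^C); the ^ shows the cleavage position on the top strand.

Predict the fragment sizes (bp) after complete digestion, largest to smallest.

The PstI site (CTGCAG) starts at position 55.
PstI cuts after base 5 of each site (before the last base), so after position 59.
The KpnI site (GGTACC) starts at position 91.
KpnI cuts after base 5 of each site (before the last base), so after position 95.
Combined cut positions: 59, 95.
Circular molecule, 2 cuts → 2 fragments:
  60–95 → 36 bp
  96–220 then 1–59 → 125 + 59 = 184 bp
Sorted largest to smallest: 184, 36 bp.

184, 36 bp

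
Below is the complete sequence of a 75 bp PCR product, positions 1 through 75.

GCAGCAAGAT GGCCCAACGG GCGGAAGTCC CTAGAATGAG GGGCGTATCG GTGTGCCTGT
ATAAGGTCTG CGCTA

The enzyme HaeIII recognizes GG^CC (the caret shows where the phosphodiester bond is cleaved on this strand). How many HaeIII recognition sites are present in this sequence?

1

GGCC occurs starting at position 11.
HaeIII cuts at 1 site.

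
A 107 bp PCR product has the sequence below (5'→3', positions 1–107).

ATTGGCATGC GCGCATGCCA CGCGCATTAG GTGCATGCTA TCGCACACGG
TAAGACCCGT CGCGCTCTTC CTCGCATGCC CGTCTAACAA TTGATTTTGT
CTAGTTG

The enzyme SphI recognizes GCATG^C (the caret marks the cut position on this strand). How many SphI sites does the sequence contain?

4

GCATGC occurs starting at positions 5, 13, 33, 74.
SphI cuts at 4 sites.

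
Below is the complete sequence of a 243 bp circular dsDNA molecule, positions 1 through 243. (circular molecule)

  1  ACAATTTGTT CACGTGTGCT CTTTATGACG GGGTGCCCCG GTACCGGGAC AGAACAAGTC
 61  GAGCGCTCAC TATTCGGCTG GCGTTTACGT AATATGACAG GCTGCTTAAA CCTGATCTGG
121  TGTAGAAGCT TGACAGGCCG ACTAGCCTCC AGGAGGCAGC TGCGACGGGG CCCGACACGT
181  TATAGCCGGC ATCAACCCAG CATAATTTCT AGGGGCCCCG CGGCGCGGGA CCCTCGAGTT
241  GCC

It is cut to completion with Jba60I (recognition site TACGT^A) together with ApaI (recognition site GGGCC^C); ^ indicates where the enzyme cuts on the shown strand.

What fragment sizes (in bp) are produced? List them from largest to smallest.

116, 82, 45 bp

The Jba60I site (TACGTA) starts at position 86.
Jba60I cuts after base 5 of each site (before the last base), so after position 90.
ApaI sites (GGGCCC) start at positions 168, 213.
ApaI cuts after base 5 of each site (before the last base), so after positions 172, 217.
Combined cut positions: 90, 172, 217.
Circular molecule, 3 cuts → 3 fragments:
  91–172 → 82 bp
  173–217 → 45 bp
  218–243 then 1–90 → 26 + 90 = 116 bp
Sorted largest to smallest: 116, 82, 45 bp.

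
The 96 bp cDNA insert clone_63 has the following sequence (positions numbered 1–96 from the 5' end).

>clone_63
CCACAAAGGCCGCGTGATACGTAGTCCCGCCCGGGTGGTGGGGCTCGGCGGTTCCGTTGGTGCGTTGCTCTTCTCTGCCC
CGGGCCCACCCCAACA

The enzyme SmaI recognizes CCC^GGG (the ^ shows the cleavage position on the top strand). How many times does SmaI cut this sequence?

2

CCCGGG occurs starting at positions 30, 79.
SmaI cuts at 2 sites.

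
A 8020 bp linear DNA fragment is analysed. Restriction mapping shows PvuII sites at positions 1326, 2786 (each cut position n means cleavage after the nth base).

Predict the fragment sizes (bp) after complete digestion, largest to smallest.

5234, 1460, 1326 bp

Linear molecule, 2 cuts → 3 fragments:
  1326 − 0 = 1326 bp
  2786 − 1326 = 1460 bp
  8020 − 2786 = 5234 bp
Sorted largest to smallest: 5234, 1460, 1326 bp.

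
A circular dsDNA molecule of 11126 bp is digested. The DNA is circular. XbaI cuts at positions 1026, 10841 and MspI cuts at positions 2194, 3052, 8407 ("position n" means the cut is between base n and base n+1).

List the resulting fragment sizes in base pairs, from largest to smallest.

5355, 2434, 1311, 1168, 858 bp

Combined cut positions (sorted): 1026, 2194, 3052, 8407, 10841.
Circular molecule, 5 cuts → 5 fragments:
  2194 − 1026 = 1168 bp
  3052 − 2194 = 858 bp
  8407 − 3052 = 5355 bp
  10841 − 8407 = 2434 bp
  wrap: 11126 − 10841 + 1026 = 1311 bp
Sorted largest to smallest: 5355, 2434, 1311, 1168, 858 bp.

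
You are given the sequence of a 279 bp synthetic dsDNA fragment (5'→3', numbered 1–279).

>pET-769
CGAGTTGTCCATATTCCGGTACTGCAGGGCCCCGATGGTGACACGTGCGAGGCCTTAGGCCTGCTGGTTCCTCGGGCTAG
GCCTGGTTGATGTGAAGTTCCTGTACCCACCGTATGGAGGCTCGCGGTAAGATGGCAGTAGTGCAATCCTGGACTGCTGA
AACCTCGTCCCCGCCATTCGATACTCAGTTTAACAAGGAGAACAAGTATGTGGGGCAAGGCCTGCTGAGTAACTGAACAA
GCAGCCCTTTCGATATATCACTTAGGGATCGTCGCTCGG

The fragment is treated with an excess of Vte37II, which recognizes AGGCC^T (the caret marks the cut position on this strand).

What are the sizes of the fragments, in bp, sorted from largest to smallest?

Vte37II sites (AGGCCT) start at positions 50, 57, 79, 218.
Vte37II cuts after base 5 of each site (before the last base), so after positions 54, 61, 83, 222.
Linear molecule, 4 cuts → 5 fragments:
  1–54 → 54 bp
  55–61 → 7 bp
  62–83 → 22 bp
  84–222 → 139 bp
  223–279 → 57 bp
Sorted largest to smallest: 139, 57, 54, 22, 7 bp.

139, 57, 54, 22, 7 bp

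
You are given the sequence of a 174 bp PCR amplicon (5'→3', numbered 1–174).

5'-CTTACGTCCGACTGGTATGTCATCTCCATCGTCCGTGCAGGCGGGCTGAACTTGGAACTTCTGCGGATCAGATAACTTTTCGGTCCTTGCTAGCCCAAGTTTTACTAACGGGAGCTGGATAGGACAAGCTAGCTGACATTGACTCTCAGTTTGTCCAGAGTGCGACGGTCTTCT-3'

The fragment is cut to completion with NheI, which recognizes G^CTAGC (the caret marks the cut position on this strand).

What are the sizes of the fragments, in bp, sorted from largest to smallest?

NheI sites (GCTAGC) start at positions 89, 128.
NheI cuts after the first base of each site, so after positions 89, 128.
Linear molecule, 2 cuts → 3 fragments:
  1–89 → 89 bp
  90–128 → 39 bp
  129–174 → 46 bp
Sorted largest to smallest: 89, 46, 39 bp.

89, 46, 39 bp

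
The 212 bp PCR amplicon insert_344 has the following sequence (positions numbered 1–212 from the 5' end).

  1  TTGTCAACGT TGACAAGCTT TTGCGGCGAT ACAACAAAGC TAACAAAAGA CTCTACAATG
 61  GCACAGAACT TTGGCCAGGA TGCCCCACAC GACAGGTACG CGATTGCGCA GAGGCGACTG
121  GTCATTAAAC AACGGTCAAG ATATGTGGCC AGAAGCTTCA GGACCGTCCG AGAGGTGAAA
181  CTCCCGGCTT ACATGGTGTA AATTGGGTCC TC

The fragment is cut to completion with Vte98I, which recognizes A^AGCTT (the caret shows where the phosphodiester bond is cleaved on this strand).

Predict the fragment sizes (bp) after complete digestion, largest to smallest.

Vte98I sites (AAGCTT) start at positions 15, 153.
Vte98I cuts after the first base of each site, so after positions 15, 153.
Linear molecule, 2 cuts → 3 fragments:
  1–15 → 15 bp
  16–153 → 138 bp
  154–212 → 59 bp
Sorted largest to smallest: 138, 59, 15 bp.

138, 59, 15 bp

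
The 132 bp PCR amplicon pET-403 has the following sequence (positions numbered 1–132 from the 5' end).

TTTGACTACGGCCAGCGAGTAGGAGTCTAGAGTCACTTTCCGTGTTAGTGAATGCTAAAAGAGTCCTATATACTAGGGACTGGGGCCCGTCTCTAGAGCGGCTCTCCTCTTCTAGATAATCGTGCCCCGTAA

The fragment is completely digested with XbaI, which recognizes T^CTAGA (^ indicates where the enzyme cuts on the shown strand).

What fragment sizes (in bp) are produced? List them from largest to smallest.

66, 26, 21, 19 bp

XbaI sites (TCTAGA) start at positions 26, 92, 111.
XbaI cuts after the first base of each site, so after positions 26, 92, 111.
Linear molecule, 3 cuts → 4 fragments:
  1–26 → 26 bp
  27–92 → 66 bp
  93–111 → 19 bp
  112–132 → 21 bp
Sorted largest to smallest: 66, 26, 21, 19 bp.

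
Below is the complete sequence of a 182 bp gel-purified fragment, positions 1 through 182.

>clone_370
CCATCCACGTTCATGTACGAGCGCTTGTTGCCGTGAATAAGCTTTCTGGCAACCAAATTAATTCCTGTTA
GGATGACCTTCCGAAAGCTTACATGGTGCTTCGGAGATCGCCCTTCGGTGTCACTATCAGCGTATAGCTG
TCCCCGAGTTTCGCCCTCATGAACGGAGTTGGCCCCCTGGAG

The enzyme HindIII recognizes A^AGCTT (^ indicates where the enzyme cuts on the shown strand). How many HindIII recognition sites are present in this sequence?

AAGCTT occurs starting at positions 39, 85.
HindIII cuts at 2 sites.

2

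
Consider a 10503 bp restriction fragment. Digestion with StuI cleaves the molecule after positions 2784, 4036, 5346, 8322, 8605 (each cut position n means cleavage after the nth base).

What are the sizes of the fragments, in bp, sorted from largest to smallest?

Linear molecule, 5 cuts → 6 fragments:
  2784 − 0 = 2784 bp
  4036 − 2784 = 1252 bp
  5346 − 4036 = 1310 bp
  8322 − 5346 = 2976 bp
  8605 − 8322 = 283 bp
  10503 − 8605 = 1898 bp
Sorted largest to smallest: 2976, 2784, 1898, 1310, 1252, 283 bp.

2976, 2784, 1898, 1310, 1252, 283 bp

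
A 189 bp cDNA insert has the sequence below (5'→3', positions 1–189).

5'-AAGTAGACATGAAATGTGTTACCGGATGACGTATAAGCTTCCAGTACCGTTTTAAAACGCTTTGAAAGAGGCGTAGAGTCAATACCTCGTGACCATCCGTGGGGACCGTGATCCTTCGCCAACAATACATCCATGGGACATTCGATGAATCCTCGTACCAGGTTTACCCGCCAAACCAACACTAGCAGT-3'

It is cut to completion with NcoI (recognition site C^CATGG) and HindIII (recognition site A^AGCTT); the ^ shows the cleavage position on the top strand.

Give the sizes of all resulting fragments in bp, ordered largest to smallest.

The NcoI site (CCATGG) starts at position 131.
NcoI cuts after the first base of each site, so after position 131.
The HindIII site (AAGCTT) starts at position 35.
HindIII cuts after the first base of each site, so after position 35.
Combined cut positions: 35, 131.
Linear molecule, 2 cuts → 3 fragments:
  1–35 → 35 bp
  36–131 → 96 bp
  132–189 → 58 bp
Sorted largest to smallest: 96, 58, 35 bp.

96, 58, 35 bp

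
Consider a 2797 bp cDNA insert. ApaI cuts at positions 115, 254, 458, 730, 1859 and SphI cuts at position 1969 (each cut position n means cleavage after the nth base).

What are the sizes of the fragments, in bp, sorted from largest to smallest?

Combined cut positions (sorted): 115, 254, 458, 730, 1859, 1969.
Linear molecule, 6 cuts → 7 fragments:
  115 − 0 = 115 bp
  254 − 115 = 139 bp
  458 − 254 = 204 bp
  730 − 458 = 272 bp
  1859 − 730 = 1129 bp
  1969 − 1859 = 110 bp
  2797 − 1969 = 828 bp
Sorted largest to smallest: 1129, 828, 272, 204, 139, 115, 110 bp.

1129, 828, 272, 204, 139, 115, 110 bp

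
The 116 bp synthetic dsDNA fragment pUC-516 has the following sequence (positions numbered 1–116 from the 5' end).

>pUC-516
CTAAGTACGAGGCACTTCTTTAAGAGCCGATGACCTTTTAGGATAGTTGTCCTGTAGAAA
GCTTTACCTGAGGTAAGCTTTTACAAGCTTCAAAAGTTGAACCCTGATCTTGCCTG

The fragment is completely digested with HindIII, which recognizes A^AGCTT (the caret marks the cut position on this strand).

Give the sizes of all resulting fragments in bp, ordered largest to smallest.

59, 31, 16, 10 bp

HindIII sites (AAGCTT) start at positions 59, 75, 85.
HindIII cuts after the first base of each site, so after positions 59, 75, 85.
Linear molecule, 3 cuts → 4 fragments:
  1–59 → 59 bp
  60–75 → 16 bp
  76–85 → 10 bp
  86–116 → 31 bp
Sorted largest to smallest: 59, 31, 16, 10 bp.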